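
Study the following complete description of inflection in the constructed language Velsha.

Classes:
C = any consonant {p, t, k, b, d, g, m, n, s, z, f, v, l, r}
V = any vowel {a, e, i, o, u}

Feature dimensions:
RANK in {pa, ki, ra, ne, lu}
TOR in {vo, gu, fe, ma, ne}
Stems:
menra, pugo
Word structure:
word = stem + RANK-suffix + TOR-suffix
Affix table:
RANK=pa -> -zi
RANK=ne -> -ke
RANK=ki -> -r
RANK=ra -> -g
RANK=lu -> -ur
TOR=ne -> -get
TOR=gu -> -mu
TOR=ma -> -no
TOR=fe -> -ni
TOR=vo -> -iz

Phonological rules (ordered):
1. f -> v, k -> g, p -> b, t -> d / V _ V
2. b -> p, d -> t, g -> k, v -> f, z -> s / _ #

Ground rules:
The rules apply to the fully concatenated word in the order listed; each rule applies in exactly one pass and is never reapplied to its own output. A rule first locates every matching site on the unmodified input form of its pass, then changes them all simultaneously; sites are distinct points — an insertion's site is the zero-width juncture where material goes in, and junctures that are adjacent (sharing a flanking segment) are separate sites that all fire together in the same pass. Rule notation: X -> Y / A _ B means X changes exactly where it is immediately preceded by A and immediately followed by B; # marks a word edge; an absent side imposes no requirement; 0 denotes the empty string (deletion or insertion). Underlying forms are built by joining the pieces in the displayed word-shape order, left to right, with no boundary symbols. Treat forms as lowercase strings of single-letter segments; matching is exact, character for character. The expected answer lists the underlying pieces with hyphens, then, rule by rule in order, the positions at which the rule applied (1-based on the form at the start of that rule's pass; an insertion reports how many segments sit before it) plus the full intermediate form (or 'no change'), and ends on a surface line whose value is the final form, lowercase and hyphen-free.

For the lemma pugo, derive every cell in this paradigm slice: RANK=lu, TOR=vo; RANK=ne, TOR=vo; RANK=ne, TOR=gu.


cell RANK=lu, TOR=vo:
underlying: pugo-ur-iz
1. f -> v, k -> g, p -> b, t -> d / V _ V: no change
2. b -> p, d -> t, g -> k, v -> f, z -> s / _ #: fires at position(s) 8: pugouris
surface: pugouris

cell RANK=ne, TOR=vo:
underlying: pugo-ke-iz
1. f -> v, k -> g, p -> b, t -> d / V _ V: fires at position(s) 5: pugogeiz
2. b -> p, d -> t, g -> k, v -> f, z -> s / _ #: fires at position(s) 8: pugogeis
surface: pugogeis

cell RANK=ne, TOR=gu:
underlying: pugo-ke-mu
1. f -> v, k -> g, p -> b, t -> d / V _ V: fires at position(s) 5: pugogemu
2. b -> p, d -> t, g -> k, v -> f, z -> s / _ #: no change
surface: pugogemu


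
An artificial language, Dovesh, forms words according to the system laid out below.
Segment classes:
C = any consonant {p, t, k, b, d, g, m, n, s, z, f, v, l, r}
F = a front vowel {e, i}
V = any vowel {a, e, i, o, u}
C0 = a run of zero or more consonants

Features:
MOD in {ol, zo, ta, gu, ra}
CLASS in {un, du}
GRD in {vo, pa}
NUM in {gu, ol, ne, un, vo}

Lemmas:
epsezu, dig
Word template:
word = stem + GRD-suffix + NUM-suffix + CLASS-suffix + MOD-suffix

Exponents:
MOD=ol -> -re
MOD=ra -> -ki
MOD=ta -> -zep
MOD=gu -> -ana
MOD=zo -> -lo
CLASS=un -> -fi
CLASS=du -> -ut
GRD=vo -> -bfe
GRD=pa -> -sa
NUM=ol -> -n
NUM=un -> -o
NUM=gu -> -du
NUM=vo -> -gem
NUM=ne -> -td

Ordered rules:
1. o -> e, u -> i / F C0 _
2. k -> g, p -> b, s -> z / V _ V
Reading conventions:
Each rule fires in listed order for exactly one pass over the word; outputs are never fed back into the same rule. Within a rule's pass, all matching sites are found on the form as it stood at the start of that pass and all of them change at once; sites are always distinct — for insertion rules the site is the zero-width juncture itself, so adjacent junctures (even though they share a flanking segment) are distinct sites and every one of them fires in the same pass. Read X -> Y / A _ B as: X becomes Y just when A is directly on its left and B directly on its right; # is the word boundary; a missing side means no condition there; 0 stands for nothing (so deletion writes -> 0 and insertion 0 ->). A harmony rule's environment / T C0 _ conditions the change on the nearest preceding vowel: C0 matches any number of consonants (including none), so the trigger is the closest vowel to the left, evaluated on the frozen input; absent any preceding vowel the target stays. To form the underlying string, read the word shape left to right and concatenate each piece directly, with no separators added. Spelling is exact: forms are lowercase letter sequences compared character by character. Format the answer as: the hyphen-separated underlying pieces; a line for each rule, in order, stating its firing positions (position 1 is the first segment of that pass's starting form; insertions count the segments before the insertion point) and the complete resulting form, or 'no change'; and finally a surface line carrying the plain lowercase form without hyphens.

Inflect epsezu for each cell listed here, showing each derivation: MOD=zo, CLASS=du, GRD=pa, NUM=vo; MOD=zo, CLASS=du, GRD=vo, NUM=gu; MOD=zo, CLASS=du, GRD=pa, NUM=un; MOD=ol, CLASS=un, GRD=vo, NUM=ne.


cell MOD=zo, CLASS=du, GRD=pa, NUM=vo:
underlying: epsezu-sa-gem-ut-lo
1. o -> e, u -> i / F C0 _: fires at position(s) 6, 12: epsezisagemitlo
2. k -> g, p -> b, s -> z / V _ V: fires at position(s) 7: epsezizagemitlo
surface: epsezizagemitlo

cell MOD=zo, CLASS=du, GRD=vo, NUM=gu:
underlying: epsezu-bfe-du-ut-lo
1. o -> e, u -> i / F C0 _: fires at position(s) 6, 11: epsezibfediutlo
2. k -> g, p -> b, s -> z / V _ V: no change
surface: epsezibfediutlo

cell MOD=zo, CLASS=du, GRD=pa, NUM=un:
underlying: epsezu-sa-o-ut-lo
1. o -> e, u -> i / F C0 _: fires at position(s) 6: epsezisaoutlo
2. k -> g, p -> b, s -> z / V _ V: fires at position(s) 7: epsezizaoutlo
surface: epsezizaoutlo

cell MOD=ol, CLASS=un, GRD=vo, NUM=ne:
underlying: epsezu-bfe-td-fi-re
1. o -> e, u -> i / F C0 _: fires at position(s) 6: epsezibfetdfire
2. k -> g, p -> b, s -> z / V _ V: no change
surface: epsezibfetdfire


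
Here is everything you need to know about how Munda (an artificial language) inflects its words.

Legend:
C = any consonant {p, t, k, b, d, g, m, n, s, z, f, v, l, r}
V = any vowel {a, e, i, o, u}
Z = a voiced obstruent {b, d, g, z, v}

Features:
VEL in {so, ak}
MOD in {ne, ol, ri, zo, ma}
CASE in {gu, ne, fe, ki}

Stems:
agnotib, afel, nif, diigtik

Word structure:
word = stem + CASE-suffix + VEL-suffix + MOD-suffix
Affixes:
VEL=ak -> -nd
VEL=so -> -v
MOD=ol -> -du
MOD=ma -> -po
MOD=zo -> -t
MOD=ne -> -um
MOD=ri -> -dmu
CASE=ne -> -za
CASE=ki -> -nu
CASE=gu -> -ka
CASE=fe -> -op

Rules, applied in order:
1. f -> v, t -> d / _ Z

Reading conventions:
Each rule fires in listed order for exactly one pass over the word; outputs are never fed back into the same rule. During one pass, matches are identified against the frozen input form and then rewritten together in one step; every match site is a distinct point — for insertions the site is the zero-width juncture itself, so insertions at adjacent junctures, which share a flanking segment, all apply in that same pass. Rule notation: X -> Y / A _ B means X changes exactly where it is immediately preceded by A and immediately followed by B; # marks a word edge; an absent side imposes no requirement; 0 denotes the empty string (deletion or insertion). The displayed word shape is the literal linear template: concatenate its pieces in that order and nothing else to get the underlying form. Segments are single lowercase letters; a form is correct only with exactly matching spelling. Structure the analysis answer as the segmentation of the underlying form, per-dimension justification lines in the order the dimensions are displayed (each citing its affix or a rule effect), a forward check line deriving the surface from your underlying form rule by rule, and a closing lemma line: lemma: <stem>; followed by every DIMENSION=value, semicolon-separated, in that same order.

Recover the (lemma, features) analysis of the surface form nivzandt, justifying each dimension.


underlying: nif-za-nd-t
VEL=ak - signalled by the affix -nd
MOD=zo - signalled by the affix -t
CASE=ne - signalled by the affix -za
check: nifzandt -> nivzandt
lemma: nif; VEL=ak; MOD=zo; CASE=ne


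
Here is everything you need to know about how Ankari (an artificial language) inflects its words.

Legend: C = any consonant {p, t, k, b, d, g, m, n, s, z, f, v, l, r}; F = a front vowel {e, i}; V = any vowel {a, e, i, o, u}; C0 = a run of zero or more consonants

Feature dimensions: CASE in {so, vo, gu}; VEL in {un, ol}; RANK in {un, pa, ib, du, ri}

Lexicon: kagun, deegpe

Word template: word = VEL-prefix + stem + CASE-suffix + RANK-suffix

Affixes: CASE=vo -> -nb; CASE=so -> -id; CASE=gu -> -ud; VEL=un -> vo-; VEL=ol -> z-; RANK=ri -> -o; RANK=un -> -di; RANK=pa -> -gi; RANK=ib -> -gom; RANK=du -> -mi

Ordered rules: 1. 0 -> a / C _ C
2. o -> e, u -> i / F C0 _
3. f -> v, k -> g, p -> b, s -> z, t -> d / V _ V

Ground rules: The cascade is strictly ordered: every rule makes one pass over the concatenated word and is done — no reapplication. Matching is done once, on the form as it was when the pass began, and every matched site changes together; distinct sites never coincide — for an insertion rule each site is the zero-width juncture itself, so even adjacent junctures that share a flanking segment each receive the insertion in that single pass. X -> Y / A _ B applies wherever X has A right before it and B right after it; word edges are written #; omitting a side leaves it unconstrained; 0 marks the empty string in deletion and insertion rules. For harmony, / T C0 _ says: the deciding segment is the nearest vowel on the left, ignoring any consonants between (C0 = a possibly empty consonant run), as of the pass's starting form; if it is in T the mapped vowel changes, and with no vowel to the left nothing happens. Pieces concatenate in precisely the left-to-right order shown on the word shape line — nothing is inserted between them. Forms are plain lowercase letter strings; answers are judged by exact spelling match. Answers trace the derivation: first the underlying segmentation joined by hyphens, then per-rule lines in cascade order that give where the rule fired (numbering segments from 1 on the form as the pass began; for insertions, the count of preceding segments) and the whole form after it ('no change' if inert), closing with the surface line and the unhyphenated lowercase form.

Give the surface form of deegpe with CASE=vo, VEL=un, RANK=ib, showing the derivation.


underlying: vo-deegpe-nb-gom
1. 0 -> a / C _ C: inserts after position(s) 6, 9, 10: vodeegapenabagom
2. o -> e, u -> i / F C0 _: no change
3. f -> v, k -> g, p -> b, s -> z, t -> d / V _ V: fires at position(s) 8: vodeegabenabagom
surface: vodeegabenabagom


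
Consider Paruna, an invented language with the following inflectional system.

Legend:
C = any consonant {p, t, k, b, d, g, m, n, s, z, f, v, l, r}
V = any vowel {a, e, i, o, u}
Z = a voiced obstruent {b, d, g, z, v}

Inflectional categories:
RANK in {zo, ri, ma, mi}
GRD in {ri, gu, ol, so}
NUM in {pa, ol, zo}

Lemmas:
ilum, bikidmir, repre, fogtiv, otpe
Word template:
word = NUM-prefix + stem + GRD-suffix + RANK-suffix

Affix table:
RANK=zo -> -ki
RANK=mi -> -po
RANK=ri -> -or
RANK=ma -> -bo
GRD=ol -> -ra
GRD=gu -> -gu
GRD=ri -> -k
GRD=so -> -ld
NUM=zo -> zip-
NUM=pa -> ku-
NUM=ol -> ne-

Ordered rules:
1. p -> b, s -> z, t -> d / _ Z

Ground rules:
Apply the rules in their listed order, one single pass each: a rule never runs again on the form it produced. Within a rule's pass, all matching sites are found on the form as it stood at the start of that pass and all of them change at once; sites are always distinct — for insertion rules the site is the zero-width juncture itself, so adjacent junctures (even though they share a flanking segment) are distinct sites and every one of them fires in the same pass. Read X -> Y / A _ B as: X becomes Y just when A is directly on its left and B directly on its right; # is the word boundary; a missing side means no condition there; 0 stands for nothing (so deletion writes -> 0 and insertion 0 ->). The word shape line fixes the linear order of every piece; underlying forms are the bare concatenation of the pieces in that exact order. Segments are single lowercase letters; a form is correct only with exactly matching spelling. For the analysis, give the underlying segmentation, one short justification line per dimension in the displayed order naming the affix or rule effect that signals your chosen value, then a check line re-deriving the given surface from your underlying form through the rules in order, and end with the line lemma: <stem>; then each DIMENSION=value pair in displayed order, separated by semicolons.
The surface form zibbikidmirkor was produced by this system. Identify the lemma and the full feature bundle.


underlying: zip-bikidmir-k-or
RANK=ri - signalled by the affix -or
GRD=ri - signalled by the affix -k
NUM=zo - signalled by the affix zip-
check: zipbikidmirkor -> zibbikidmirkor
lemma: bikidmir; RANK=ri; GRD=ri; NUM=zo


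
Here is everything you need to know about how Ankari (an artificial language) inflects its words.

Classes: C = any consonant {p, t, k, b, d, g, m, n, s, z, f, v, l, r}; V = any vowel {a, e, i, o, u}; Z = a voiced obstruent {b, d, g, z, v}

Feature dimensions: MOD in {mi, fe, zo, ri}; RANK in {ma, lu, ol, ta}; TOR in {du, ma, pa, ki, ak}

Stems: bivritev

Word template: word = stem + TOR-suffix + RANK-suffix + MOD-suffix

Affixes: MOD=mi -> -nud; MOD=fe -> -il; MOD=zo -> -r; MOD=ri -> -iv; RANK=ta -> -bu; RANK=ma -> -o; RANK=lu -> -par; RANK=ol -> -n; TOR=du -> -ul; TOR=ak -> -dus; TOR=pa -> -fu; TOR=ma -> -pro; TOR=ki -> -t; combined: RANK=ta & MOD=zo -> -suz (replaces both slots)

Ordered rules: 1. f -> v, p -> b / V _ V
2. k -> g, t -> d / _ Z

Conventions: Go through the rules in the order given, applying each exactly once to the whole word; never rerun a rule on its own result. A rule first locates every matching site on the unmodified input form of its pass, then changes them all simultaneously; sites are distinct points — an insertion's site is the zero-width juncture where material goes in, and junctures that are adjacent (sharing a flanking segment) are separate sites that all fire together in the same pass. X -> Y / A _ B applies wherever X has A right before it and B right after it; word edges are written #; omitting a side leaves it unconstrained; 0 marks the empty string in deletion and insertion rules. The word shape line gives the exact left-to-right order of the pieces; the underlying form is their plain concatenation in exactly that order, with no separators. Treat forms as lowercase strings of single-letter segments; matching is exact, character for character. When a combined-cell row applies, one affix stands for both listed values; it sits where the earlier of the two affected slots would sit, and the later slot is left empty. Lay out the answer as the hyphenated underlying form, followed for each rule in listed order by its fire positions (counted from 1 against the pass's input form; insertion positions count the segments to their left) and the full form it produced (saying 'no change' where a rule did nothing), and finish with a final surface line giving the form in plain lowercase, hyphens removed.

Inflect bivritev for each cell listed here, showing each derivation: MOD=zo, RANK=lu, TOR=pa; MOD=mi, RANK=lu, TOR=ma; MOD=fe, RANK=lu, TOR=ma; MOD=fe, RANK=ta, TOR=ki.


cell MOD=zo, RANK=lu, TOR=pa:
underlying: bivritev-fu-par-r
1. f -> v, p -> b / V _ V: fires at position(s) 11: bivritevfubarr
2. k -> g, t -> d / _ Z: no change
surface: bivritevfubarr

cell MOD=mi, RANK=lu, TOR=ma:
underlying: bivritev-pro-par-nud
1. f -> v, p -> b / V _ V: fires at position(s) 12: bivritevprobarnud
2. k -> g, t -> d / _ Z: no change
surface: bivritevprobarnud

cell MOD=fe, RANK=lu, TOR=ma:
underlying: bivritev-pro-par-il
1. f -> v, p -> b / V _ V: fires at position(s) 12: bivritevprobaril
2. k -> g, t -> d / _ Z: no change
surface: bivritevprobaril

cell MOD=fe, RANK=ta, TOR=ki:
underlying: bivritev-t-bu-il
1. f -> v, p -> b / V _ V: no change
2. k -> g, t -> d / _ Z: fires at position(s) 9: bivritevdbuil
surface: bivritevdbuil


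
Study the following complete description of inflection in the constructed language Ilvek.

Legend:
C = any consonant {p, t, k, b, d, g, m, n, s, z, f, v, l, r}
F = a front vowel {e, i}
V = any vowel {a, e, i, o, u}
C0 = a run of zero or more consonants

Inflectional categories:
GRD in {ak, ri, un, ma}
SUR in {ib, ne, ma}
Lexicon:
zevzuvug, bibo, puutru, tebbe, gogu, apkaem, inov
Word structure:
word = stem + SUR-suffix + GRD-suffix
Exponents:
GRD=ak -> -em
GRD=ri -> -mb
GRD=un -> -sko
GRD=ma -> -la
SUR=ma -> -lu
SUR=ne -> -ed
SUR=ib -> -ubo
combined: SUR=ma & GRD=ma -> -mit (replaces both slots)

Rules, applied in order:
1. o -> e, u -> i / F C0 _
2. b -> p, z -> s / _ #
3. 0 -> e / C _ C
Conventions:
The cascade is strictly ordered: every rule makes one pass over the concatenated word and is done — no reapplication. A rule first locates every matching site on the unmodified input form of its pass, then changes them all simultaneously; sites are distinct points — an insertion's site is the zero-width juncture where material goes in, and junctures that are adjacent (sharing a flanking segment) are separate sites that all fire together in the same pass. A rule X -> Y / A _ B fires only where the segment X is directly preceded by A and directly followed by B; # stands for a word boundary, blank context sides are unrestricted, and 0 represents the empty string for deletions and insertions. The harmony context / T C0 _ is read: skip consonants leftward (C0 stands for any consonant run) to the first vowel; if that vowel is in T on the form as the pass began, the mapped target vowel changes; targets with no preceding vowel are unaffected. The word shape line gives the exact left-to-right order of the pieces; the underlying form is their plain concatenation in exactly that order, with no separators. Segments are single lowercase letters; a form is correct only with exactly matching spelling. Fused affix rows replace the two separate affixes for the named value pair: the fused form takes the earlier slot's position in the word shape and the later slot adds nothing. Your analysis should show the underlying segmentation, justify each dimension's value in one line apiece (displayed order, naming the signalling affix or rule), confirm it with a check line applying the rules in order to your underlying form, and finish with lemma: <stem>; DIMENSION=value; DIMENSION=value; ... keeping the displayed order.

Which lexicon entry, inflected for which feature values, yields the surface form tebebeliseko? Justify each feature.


underlying: tebbe-lu-sko
GRD=un - signalled by the affix -sko
SUR=ma - signalled by the affix -lu
check: tebbelusko -> tebbelisko -> tebbelisko -> tebebeliseko
lemma: tebbe; GRD=un; SUR=ma


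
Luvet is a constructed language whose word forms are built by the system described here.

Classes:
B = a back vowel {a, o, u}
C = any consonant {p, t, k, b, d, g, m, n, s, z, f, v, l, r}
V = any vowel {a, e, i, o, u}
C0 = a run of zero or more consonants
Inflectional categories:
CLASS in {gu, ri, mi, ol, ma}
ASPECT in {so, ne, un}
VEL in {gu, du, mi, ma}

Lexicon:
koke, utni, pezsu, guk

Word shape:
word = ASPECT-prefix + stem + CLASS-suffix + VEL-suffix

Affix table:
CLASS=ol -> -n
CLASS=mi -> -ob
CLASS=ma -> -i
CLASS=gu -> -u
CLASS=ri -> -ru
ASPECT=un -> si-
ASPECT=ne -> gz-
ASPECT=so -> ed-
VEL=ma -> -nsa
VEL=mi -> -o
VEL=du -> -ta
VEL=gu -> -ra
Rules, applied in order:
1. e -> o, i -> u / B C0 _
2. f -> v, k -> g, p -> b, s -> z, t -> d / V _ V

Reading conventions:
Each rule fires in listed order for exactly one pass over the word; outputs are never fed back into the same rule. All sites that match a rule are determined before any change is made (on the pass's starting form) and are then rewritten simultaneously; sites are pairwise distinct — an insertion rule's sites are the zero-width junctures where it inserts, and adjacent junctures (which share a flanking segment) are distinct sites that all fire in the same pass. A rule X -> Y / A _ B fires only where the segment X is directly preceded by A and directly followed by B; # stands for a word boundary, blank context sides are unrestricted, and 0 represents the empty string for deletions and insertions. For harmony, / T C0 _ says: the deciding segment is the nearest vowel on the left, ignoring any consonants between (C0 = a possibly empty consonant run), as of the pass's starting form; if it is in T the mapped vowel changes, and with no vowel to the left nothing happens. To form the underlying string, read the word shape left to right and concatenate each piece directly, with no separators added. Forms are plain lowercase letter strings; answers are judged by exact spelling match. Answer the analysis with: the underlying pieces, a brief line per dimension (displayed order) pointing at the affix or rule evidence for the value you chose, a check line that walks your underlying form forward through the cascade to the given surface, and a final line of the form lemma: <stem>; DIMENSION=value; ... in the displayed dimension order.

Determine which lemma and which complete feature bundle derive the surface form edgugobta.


underlying: ed-guk-ob-ta
CLASS=mi - signalled by the affix -ob
ASPECT=so - signalled by the affix ed-
VEL=du - signalled by the affix -ta
check: edgukobta -> edgukobta -> edgugobta
lemma: guk; CLASS=mi; ASPECT=so; VEL=du


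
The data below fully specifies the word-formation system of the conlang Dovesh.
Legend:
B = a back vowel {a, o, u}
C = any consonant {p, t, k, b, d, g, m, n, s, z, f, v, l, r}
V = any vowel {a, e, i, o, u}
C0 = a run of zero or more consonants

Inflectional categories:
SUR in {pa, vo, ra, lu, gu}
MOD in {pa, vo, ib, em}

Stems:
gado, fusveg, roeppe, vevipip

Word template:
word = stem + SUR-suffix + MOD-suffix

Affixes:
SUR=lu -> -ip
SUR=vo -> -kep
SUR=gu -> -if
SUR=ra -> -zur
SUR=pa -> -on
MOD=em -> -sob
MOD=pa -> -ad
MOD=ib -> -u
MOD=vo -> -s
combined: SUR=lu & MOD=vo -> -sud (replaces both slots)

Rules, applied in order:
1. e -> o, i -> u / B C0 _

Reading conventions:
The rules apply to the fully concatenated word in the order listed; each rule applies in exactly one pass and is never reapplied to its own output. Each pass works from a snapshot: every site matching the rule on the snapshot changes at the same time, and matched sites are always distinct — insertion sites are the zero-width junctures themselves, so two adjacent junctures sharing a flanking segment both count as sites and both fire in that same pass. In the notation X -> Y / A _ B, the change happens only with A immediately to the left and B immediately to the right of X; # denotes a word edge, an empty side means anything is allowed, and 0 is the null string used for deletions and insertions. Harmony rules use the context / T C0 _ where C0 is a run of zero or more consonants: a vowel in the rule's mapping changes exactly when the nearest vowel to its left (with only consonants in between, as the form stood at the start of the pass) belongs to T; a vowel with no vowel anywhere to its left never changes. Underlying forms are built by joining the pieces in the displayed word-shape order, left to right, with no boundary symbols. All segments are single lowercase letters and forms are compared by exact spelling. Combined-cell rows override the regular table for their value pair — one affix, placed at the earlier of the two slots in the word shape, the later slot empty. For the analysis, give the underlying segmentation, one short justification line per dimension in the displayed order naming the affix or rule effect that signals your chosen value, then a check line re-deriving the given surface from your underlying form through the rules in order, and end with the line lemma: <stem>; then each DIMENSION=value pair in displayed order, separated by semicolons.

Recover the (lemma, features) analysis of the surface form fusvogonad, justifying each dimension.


underlying: fusveg-on-ad
SUR=pa - signalled by the affix -on
MOD=pa - signalled by the affix -ad
check: fusvegonad -> fusvogonad
lemma: fusveg; SUR=pa; MOD=pa


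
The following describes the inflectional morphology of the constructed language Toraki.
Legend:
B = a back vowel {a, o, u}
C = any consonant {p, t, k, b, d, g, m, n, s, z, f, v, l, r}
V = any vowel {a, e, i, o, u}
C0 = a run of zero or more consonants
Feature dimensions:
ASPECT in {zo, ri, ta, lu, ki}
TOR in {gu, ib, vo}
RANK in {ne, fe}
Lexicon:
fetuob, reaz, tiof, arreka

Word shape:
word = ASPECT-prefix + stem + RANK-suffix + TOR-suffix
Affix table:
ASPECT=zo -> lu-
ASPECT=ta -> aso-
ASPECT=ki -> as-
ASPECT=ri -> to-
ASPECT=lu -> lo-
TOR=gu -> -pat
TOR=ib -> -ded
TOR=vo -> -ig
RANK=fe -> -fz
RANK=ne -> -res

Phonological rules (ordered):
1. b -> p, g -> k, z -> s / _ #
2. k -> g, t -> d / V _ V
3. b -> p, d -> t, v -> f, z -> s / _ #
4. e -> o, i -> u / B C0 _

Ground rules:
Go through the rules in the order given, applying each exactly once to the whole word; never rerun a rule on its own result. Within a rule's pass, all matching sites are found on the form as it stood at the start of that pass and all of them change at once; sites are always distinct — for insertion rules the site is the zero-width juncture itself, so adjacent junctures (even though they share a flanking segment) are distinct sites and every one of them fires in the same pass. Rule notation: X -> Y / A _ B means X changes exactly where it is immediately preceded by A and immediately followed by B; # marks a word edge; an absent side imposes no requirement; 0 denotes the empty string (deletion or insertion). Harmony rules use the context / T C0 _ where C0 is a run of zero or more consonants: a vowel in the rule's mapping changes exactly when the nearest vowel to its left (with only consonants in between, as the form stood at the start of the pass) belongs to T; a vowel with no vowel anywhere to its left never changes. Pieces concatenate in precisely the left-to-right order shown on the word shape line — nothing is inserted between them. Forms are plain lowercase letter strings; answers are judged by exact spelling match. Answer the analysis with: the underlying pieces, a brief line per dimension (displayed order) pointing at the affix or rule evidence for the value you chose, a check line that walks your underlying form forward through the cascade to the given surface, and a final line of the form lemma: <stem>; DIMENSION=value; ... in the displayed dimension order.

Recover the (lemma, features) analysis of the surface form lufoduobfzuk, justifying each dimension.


underlying: lu-fetuob-fz-ig
ASPECT=zo - signalled by the affix lu-
TOR=vo - signalled by the affix -ig
RANK=fe - signalled by the affix -fz
check: lufetuobfzig -> lufetuobfzik -> lufeduobfzik -> lufeduobfzik -> lufoduobfzuk
lemma: fetuob; ASPECT=zo; TOR=vo; RANK=fe


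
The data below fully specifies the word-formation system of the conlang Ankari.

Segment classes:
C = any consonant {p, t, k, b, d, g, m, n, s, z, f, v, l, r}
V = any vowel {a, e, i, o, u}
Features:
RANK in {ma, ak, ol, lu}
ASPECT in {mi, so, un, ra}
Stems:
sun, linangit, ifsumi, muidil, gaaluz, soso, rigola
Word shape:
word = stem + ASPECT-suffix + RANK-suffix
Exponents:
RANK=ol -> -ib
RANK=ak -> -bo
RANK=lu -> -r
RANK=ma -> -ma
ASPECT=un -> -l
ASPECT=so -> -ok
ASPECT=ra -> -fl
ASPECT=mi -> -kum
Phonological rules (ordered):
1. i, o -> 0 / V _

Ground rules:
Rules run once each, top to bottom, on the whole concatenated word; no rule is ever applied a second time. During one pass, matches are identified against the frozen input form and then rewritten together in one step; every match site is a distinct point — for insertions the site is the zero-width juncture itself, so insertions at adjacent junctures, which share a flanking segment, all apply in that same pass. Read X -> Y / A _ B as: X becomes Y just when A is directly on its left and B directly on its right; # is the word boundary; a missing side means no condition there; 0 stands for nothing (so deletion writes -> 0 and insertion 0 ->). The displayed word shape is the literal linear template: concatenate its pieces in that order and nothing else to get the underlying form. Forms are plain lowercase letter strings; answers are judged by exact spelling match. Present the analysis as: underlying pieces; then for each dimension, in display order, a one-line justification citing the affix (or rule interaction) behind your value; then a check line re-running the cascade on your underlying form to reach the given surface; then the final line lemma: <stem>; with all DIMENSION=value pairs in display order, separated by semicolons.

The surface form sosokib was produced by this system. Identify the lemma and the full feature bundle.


underlying: soso-ok-ib
RANK=ol - signalled by the affix -ib
ASPECT=so - signalled by the affix -ok
check: sosookib -> sosokib
lemma: soso; RANK=ol; ASPECT=so


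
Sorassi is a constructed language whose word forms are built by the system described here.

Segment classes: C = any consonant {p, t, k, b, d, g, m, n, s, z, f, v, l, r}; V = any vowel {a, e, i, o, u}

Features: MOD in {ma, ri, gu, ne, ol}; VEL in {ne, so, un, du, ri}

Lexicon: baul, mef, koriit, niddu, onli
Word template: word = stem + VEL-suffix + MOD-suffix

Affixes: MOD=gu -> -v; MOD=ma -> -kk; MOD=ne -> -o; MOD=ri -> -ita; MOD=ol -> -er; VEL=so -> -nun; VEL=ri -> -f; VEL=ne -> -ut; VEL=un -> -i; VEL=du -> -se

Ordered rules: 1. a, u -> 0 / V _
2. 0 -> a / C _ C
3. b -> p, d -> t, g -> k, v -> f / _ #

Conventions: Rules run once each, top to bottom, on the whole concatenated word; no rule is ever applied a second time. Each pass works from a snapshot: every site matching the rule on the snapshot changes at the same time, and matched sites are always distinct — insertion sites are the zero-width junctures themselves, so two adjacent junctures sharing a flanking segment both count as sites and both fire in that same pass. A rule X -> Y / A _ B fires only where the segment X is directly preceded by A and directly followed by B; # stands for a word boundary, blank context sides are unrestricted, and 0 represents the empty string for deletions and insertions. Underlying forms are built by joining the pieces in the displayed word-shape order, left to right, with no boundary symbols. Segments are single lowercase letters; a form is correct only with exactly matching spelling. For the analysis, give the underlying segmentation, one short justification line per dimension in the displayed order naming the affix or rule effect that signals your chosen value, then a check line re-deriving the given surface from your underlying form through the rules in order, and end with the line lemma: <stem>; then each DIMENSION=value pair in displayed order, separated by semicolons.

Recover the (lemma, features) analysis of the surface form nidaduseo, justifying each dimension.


underlying: niddu-se-o
MOD=ne - signalled by the affix -o
VEL=du - signalled by the affix -se
check: nidduseo -> nidduseo -> nidaduseo -> nidaduseo
lemma: niddu; MOD=ne; VEL=du


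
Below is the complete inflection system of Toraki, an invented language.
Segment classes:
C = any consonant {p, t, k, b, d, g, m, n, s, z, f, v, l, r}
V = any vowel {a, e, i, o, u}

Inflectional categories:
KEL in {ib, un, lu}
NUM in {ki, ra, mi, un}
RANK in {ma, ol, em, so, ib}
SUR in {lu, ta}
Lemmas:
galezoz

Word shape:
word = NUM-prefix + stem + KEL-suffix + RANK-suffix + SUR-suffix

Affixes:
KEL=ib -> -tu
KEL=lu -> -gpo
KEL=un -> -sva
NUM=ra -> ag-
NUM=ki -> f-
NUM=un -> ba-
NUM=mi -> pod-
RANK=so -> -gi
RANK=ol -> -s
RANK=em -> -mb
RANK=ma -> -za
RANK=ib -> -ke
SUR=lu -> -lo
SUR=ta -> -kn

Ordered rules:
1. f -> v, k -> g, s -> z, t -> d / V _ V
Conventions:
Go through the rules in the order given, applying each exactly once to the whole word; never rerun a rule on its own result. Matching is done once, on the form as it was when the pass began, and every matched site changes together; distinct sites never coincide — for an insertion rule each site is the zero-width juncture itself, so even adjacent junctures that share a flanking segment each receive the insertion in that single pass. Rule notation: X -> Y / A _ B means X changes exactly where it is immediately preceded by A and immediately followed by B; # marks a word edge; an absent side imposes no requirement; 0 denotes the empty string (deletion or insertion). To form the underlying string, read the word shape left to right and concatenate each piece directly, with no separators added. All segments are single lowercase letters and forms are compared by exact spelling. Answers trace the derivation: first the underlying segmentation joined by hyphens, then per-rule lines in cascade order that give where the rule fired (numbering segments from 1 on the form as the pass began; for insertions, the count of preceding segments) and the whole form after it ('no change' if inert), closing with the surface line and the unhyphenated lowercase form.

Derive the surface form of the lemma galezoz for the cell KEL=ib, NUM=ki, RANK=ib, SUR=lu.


underlying: f-galezoz-tu-ke-lo
1. f -> v, k -> g, s -> z, t -> d / V _ V: fires at position(s) 11: fgalezoztugelo
surface: fgalezoztugelo


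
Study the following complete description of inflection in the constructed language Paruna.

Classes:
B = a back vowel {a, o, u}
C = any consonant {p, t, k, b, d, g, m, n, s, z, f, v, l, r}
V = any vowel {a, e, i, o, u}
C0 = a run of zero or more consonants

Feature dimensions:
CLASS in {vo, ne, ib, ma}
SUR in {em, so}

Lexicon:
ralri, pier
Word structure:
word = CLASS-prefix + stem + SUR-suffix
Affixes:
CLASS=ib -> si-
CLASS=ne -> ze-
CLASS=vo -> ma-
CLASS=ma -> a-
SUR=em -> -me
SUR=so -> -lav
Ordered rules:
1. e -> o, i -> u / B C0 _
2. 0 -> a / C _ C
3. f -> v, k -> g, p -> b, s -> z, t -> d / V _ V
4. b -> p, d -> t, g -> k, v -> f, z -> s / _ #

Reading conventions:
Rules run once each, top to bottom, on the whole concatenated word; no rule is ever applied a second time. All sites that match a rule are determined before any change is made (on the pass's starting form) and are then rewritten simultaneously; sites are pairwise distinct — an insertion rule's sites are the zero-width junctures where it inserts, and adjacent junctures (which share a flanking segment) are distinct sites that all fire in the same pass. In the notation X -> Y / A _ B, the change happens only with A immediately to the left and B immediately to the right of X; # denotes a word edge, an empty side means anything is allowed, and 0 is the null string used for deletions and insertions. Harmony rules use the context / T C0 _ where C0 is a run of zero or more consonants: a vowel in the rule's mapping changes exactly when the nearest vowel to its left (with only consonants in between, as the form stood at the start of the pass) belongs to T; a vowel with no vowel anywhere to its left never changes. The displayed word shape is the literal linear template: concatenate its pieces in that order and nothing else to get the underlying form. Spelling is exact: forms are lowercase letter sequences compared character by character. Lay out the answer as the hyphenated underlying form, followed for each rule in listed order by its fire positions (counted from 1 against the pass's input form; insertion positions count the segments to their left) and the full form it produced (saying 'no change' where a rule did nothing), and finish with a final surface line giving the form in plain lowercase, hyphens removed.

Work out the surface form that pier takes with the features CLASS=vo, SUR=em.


underlying: ma-pier-me
1. e -> o, i -> u / B C0 _: fires at position(s) 4: mapuerme
2. 0 -> a / C _ C: inserts after position(s) 6: mapuerame
3. f -> v, k -> g, p -> b, s -> z, t -> d / V _ V: fires at position(s) 3: mabuerame
4. b -> p, d -> t, g -> k, v -> f, z -> s / _ #: no change
surface: mabuerame


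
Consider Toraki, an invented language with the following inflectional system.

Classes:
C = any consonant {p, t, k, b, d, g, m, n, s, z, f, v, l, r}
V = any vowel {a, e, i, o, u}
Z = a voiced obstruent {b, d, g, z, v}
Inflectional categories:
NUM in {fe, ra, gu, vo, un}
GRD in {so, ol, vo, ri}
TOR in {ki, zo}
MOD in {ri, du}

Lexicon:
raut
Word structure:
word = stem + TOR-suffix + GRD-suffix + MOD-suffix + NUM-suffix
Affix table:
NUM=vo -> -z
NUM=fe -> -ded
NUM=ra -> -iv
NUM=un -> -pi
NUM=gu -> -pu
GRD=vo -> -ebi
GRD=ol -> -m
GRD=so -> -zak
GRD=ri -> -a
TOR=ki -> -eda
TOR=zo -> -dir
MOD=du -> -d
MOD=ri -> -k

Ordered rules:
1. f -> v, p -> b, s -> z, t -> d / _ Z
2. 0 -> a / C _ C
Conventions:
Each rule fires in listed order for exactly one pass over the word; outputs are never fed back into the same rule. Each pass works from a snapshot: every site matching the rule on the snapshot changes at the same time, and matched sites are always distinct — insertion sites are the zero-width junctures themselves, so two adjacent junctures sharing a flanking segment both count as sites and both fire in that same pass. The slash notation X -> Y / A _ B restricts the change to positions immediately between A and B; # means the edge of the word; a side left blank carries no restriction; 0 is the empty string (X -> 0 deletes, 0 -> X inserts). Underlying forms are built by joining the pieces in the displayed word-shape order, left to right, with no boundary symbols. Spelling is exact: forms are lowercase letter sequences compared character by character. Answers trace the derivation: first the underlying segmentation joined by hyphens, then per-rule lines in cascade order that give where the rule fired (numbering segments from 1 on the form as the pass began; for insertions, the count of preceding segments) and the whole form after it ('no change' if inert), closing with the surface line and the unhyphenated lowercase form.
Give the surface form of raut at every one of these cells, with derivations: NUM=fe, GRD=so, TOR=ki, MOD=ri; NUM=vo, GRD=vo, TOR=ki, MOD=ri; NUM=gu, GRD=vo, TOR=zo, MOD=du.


cell NUM=fe, GRD=so, TOR=ki, MOD=ri:
underlying: raut-eda-zak-k-ded
1. f -> v, p -> b, s -> z, t -> d / _ Z: no change
2. 0 -> a / C _ C: inserts after position(s) 10, 11: rautedazakakaded
surface: rautedazakakaded

cell NUM=vo, GRD=vo, TOR=ki, MOD=ri:
underlying: raut-eda-ebi-k-z
1. f -> v, p -> b, s -> z, t -> d / _ Z: no change
2. 0 -> a / C _ C: inserts after position(s) 11: rautedaebikaz
surface: rautedaebikaz

cell NUM=gu, GRD=vo, TOR=zo, MOD=du:
underlying: raut-dir-ebi-d-pu
1. f -> v, p -> b, s -> z, t -> d / _ Z: fires at position(s) 4: rauddirebidpu
2. 0 -> a / C _ C: inserts after position(s) 4, 11: raudadirebidapu
surface: raudadirebidapu


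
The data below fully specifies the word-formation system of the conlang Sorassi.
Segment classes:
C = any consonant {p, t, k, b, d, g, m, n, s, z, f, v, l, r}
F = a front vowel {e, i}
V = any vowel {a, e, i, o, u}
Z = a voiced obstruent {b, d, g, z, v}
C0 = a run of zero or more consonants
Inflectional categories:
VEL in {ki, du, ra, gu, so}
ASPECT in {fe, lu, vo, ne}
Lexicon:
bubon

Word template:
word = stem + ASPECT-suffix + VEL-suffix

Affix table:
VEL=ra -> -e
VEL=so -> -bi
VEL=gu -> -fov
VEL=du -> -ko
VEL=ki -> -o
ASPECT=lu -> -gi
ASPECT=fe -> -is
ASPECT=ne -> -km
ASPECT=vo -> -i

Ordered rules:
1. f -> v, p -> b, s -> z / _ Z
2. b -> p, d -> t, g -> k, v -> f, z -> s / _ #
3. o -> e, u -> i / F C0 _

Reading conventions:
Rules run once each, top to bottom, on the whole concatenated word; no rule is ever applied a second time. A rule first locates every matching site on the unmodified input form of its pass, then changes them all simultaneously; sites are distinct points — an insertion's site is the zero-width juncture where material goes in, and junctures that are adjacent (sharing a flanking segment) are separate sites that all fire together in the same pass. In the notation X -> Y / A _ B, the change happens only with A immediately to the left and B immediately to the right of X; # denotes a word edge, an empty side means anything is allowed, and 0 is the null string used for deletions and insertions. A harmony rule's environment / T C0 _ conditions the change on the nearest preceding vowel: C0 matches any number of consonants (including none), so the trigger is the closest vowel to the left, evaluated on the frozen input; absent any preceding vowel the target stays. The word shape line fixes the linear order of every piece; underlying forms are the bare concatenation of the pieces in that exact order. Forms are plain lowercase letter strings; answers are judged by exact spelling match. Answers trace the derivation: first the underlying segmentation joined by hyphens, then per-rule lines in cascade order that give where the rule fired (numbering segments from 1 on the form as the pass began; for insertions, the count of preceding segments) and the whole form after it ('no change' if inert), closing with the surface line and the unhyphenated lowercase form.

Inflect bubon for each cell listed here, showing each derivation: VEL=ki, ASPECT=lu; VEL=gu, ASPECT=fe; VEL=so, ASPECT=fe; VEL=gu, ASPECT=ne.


cell VEL=ki, ASPECT=lu:
underlying: bubon-gi-o
1. f -> v, p -> b, s -> z / _ Z: no change
2. b -> p, d -> t, g -> k, v -> f, z -> s / _ #: no change
3. o -> e, u -> i / F C0 _: fires at position(s) 8: bubongie
surface: bubongie

cell VEL=gu, ASPECT=fe:
underlying: bubon-is-fov
1. f -> v, p -> b, s -> z / _ Z: no change
2. b -> p, d -> t, g -> k, v -> f, z -> s / _ #: fires at position(s) 10: bubonisfof
3. o -> e, u -> i / F C0 _: fires at position(s) 9: bubonisfef
surface: bubonisfef

cell VEL=so, ASPECT=fe:
underlying: bubon-is-bi
1. f -> v, p -> b, s -> z / _ Z: fires at position(s) 7: bubonizbi
2. b -> p, d -> t, g -> k, v -> f, z -> s / _ #: no change
3. o -> e, u -> i / F C0 _: no change
surface: bubonizbi

cell VEL=gu, ASPECT=ne:
underlying: bubon-km-fov
1. f -> v, p -> b, s -> z / _ Z: no change
2. b -> p, d -> t, g -> k, v -> f, z -> s / _ #: fires at position(s) 10: bubonkmfof
3. o -> e, u -> i / F C0 _: no change
surface: bubonkmfof
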